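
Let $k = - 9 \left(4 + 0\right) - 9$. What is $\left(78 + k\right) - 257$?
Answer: $-224$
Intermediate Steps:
$k = -45$ ($k = \left(-9\right) 4 - 9 = -36 - 9 = -45$)
$\left(78 + k\right) - 257 = \left(78 - 45\right) - 257 = 33 - 257 = -224$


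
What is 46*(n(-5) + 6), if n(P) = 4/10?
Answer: 1472/5 ≈ 294.40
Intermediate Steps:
n(P) = ⅖ (n(P) = 4*(⅒) = ⅖)
46*(n(-5) + 6) = 46*(⅖ + 6) = 46*(32/5) = 1472/5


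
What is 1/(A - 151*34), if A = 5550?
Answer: 1/416 ≈ 0.0024038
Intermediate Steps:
1/(A - 151*34) = 1/(5550 - 151*34) = 1/(5550 - 5134) = 1/416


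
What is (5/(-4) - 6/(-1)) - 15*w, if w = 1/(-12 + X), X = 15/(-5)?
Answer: 23/4 ≈ 5.7500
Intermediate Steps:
X = -3 (X = 15*(-⅕) = -3)
w = -1/15 (w = 1/(-12 - 3) = 1/(-15) = -1/15 ≈ -0.066667)
(5/(-4) - 6/(-1)) - 15*w = (5/(-4) - 6/(-1)) - 15*(-1/15) = (5*(-¼) - 6*(-1)) + 1 = (-5/4 + 6) + 1 = 19/4 + 1 = 23/4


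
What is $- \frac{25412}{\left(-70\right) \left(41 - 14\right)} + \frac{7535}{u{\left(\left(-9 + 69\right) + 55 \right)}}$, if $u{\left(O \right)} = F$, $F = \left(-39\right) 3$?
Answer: $- \frac{625997}{12285} \approx -50.956$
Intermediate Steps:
$F = -117$
$u{\left(O \right)} = -117$
$- \frac{25412}{\left(-70\right) \left(41 - 14\right)} + \frac{7535}{u{\left(\left(-9 + 69\right) + 55 \right)}} = - \frac{25412}{\left(-70\right) \left(41 - 14\right)} + \frac{7535}{-117} = - \frac{25412}{\left(-70\right) 27} + 7535 \left(- \frac{1}{117}\right) = - \frac{25412}{-1890} - \frac{7535}{117} = \left(-25412\right) \left(- \frac{1}{1890}\right) - \frac{7535}{117} = \frac{12706}{945} - \frac{7535}{117} = - \frac{625997}{12285}$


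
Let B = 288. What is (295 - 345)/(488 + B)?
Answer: -25/388 ≈ -0.064433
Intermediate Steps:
(295 - 345)/(488 + B) = (295 - 345)/(488 + 288) = -50/776 = -50*1/776 = -25/388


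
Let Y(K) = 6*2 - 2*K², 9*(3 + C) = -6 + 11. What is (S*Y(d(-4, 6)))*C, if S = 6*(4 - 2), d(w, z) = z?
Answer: 1760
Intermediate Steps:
C = -22/9 (C = -3 + (-6 + 11)/9 = -3 + (⅑)*5 = -3 + 5/9 = -22/9 ≈ -2.4444)
S = 12 (S = 6*2 = 12)
Y(K) = 12 - 2*K²
(S*Y(d(-4, 6)))*C = (12*(12 - 2*6²))*(-22/9) = (12*(12 - 2*36))*(-22/9) = (12*(12 - 72))*(-22/9) = (12*(-60))*(-22/9) = -720*(-22/9) = 1760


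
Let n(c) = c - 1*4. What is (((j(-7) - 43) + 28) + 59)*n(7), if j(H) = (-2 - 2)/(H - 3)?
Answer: 666/5 ≈ 133.20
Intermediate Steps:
n(c) = -4 + c (n(c) = c - 4 = -4 + c)
j(H) = -4/(-3 + H)
(((j(-7) - 43) + 28) + 59)*n(7) = (((-4/(-3 - 7) - 43) + 28) + 59)*(-4 + 7) = (((-4/(-10) - 43) + 28) + 59)*3 = (((-4*(-⅒) - 43) + 28) + 59)*3 = (((⅖ - 43) + 28) + 59)*3 = ((-213/5 + 28) + 59)*3 = (-73/5 + 59)*3 = (222/5)*3 = 666/5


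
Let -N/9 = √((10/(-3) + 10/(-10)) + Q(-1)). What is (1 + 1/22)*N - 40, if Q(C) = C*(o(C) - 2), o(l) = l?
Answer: -40 - 69*I*√3/11 ≈ -40.0 - 10.865*I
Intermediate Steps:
Q(C) = C*(-2 + C) (Q(C) = C*(C - 2) = C*(-2 + C))
N = -6*I*√3 (N = -9*√((10/(-3) + 10/(-10)) - (-2 - 1)) = -9*√((10*(-⅓) + 10*(-⅒)) - 1*(-3)) = -9*√((-10/3 - 1) + 3) = -9*√(-13/3 + 3) = -6*I*√3 ≈ -10.392*I)
(1 + 1/22)*N - 40 = (1 + 1/22)*(-6*I*√3) - 40 = 23*(-6*I*√3)/22 - 40 = -69*I*√3/11 - 40 = -40 - 69*I*√3/11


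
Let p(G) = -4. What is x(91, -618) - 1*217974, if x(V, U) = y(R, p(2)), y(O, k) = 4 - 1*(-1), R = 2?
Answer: -217969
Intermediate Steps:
y(O, k) = 5 (y(O, k) = 4 + 1 = 5)
x(V, U) = 5
x(91, -618) - 1*217974 = 5 - 1*217974 = 5 - 217974 = -217969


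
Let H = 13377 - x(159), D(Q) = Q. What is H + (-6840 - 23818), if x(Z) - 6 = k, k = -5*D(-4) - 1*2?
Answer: -17305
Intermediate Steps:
k = 18 (k = -5*(-4) - 1*2 = 20 - 2 = 18)
x(Z) = 24 (x(Z) = 6 + 18 = 24)
H = 13353 (H = 13377 - 1*24 = 13377 - 24 = 13353)
H + (-6840 - 23818) = 13353 + (-6840 - 23818) = 13353 - 30658 = -17305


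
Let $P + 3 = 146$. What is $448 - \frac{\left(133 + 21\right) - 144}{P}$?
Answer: $\frac{64054}{143} \approx 447.93$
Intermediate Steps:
$P = 143$ ($P = -3 + 146 = 143$)
$448 - \frac{\left(133 + 21\right) - 144}{P} = 448 - \frac{\left(133 + 21\right) - 144}{143} = 448 - \left(154 - 144\right) \frac{1}{143} = 448 - 10 \cdot \frac{1}{143} = 448 - \frac{10}{143} = \frac{64054}{143}$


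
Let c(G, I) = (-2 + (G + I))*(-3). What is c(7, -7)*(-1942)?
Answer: -11652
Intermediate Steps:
c(G, I) = 6 - 3*G - 3*I (c(G, I) = (-2 + G + I)*(-3) = 6 - 3*G - 3*I)
c(7, -7)*(-1942) = (6 - 3*7 - 3*(-7))*(-1942) = (6 - 21 + 21)*(-1942) = 6*(-1942) = -11652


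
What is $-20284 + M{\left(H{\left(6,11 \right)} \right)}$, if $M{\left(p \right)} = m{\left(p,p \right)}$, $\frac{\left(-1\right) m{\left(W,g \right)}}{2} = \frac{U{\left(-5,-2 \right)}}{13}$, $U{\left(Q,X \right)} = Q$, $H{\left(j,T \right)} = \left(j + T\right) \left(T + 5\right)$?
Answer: $- \frac{263682}{13} \approx -20283.0$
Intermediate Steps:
$H{\left(j,T \right)} = \left(5 + T\right) \left(T + j\right)$ ($H{\left(j,T \right)} = \left(T + j\right) \left(5 + T\right) = \left(5 + T\right) \left(T + j\right)$)
$m{\left(W,g \right)} = \frac{10}{13}$ ($m{\left(W,g \right)} = - 2 \left(- \frac{5}{13}\right) = - 2 \left(\left(-5\right) \frac{1}{13}\right) = \left(-2\right) \left(- \frac{5}{13}\right) = \frac{10}{13}$)
$M{\left(p \right)} = \frac{10}{13}$
$-20284 + M{\left(H{\left(6,11 \right)} \right)} = -20284 + \frac{10}{13} = - \frac{263682}{13}$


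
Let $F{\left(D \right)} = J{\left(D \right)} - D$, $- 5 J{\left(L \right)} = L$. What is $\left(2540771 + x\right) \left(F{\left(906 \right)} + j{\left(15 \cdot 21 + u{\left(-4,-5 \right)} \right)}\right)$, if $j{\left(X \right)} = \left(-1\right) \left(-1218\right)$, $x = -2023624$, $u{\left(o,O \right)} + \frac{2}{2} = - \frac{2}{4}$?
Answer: $\frac{338214138}{5} \approx 6.7643 \cdot 10^{7}$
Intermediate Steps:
$u{\left(o,O \right)} = - \frac{3}{2}$ ($u{\left(o,O \right)} = -1 - \frac{2}{4} = -1 - \frac{1}{2} = - \frac{3}{2}$)
$J{\left(L \right)} = - \frac{L}{5}$
$j{\left(X \right)} = 1218$
$F{\left(D \right)} = - \frac{6 D}{5}$ ($F{\left(D \right)} = - \frac{D}{5} - D = - \frac{6 D}{5}$)
$\left(2540771 + x\right) \left(F{\left(906 \right)} + j{\left(15 \cdot 21 + u{\left(-4,-5 \right)} \right)}\right) = \left(2540771 - 2023624\right) \left(\left(- \frac{6}{5}\right) 906 + 1218\right) = 517147 \left(- \frac{5436}{5} + 1218\right) = 517147 \cdot \frac{654}{5} = \frac{338214138}{5}$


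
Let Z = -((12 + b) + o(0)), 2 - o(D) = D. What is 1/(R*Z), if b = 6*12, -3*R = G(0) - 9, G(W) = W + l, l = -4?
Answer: -3/1118 ≈ -0.0026834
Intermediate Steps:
o(D) = 2 - D
G(W) = -4 + W (G(W) = W - 4 = -4 + W)
R = 13/3 (R = -((-4 + 0) - 9)/3 = -(-4 - 9)/3 = -⅓*(-13) = 13/3 ≈ 4.3333)
b = 72
Z = -86 (Z = -((12 + 72) + (2 - 1*0)) = -(84 + (2 + 0)) = -(84 + 2) = -1*86 = -86)
1/(R*Z) = 1/((13/3)*(-86)) = 1/(-1118/3) = -3/1118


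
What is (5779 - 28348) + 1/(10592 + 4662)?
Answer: -344267525/15254 ≈ -22569.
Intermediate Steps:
(5779 - 28348) + 1/(10592 + 4662) = -22569 + 1/15254 = -344267525/15254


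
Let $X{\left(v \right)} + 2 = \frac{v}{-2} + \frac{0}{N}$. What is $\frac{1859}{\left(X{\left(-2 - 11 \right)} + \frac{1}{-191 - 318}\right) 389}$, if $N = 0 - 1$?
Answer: $\frac{1892462}{1781231} \approx 1.0624$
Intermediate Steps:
$N = -1$
$X{\left(v \right)} = -2 - \frac{v}{2}$ ($X{\left(v \right)} = -2 + \left(\frac{v}{-2} + \frac{0}{-1}\right) = -2 + \left(v \left(- \frac{1}{2}\right) + 0 \left(-1\right)\right) = -2 + \left(- \frac{v}{2} + 0\right) = -2 - \frac{v}{2}$)
$\frac{1859}{\left(X{\left(-2 - 11 \right)} + \frac{1}{-191 - 318}\right) 389} = \frac{1859}{\left(\left(-2 - \frac{-2 - 11}{2}\right) + \frac{1}{-191 - 318}\right) 389} = \frac{1859}{\left(\left(-2 - - \frac{13}{2}\right) + \frac{1}{-509}\right) 389} = \frac{1859}{\left(\left(-2 + \frac{13}{2}\right) - \frac{1}{509}\right) 389} = \frac{1859}{\left(\frac{9}{2} - \frac{1}{509}\right) 389} = \frac{1859}{\frac{4579}{1018} \cdot 389} = \frac{1859}{\frac{1781231}{1018}} = 1859 \cdot \frac{1018}{1781231} = \frac{1892462}{1781231}$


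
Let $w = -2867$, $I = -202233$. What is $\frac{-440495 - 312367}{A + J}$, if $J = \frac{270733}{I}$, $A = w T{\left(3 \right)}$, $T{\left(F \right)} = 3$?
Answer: $\frac{76126770423}{869838383} \approx 87.518$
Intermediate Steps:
$A = -8601$ ($A = \left(-2867\right) 3 = -8601$)
$J = - \frac{270733}{202233}$ ($J = \frac{270733}{-202233} = 270733 \left(- \frac{1}{202233}\right) = - \frac{270733}{202233} \approx -1.3387$)
$\frac{-440495 - 312367}{A + J} = \frac{-440495 - 312367}{-8601 - \frac{270733}{202233}} = - \frac{752862}{- \frac{1739676766}{202233}} = \left(-752862\right) \left(- \frac{202233}{1739676766}\right) = \frac{76126770423}{869838383}$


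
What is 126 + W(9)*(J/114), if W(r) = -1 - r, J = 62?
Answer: 6872/57 ≈ 120.56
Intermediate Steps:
126 + W(9)*(J/114) = 126 + (-1 - 1*9)*(62/114) = 126 + (-1 - 9)*(62*(1/114)) = 126 - 10*31/57 = 126 - 310/57 = 6872/57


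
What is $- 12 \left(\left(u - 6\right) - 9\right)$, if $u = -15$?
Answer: $360$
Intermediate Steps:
$- 12 \left(\left(u - 6\right) - 9\right) = - 12 \left(\left(-15 - 6\right) - 9\right) = - 12 \left(-21 - 9\right) = \left(-12\right) \left(-30\right) = 360$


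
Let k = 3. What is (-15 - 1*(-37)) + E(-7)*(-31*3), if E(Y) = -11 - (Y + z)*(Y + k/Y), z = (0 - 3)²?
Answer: -2357/7 ≈ -336.71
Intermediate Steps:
z = 9 (z = (-3)² = 9)
E(Y) = -11 - (9 + Y)*(Y + 3/Y) (E(Y) = -11 - (Y + 9)*(Y + 3/Y) = -11 - (9 + Y)*(Y + 3/Y))
(-15 - 1*(-37)) + E(-7)*(-31*3) = (-15 - 1*(-37)) + (-14 - 1*(-7)² - 27/(-7) - 9*(-7))*(-31*3) = (-15 + 37) + (-14 - 1*49 - 27*(-⅐) + 63)*(-93) = 22 + (-14 - 49 + 27/7 + 63)*(-93) = 22 + (27/7)*(-93) = 22 - 2511/7 = -2357/7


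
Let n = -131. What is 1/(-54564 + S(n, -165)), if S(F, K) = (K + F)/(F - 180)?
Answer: -311/16969108 ≈ -1.8327e-5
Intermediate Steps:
S(F, K) = (F + K)/(-180 + F)
1/(-54564 + S(n, -165)) = 1/(-54564 + (-131 - 165)/(-180 - 131)) = 1/(-54564 - 296/(-311)) = 1/(-54564 - 1/311*(-296)) = 1/(-54564 + 296/311) = 1/(-16969108/311) = -311/16969108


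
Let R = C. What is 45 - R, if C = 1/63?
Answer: 2834/63 ≈ 44.984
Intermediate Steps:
C = 1/63 ≈ 0.015873
R = 1/63 ≈ 0.015873
45 - R = 45 - 1*1/63 = 45 - 1/63 = 2834/63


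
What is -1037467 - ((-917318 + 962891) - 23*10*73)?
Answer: -1066250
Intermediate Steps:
-1037467 - ((-917318 + 962891) - 23*10*73) = -1037467 - (45573 - 230*73) = -1037467 - (45573 - 16790) = -1037467 - 1*28783 = -1037467 - 28783 = -1066250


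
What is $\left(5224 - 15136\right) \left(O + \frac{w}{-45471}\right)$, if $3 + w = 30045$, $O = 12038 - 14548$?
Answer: $\frac{377192080608}{15157} \approx 2.4886 \cdot 10^{7}$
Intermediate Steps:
$O = -2510$ ($O = 12038 - 14548 = -2510$)
$w = 30042$ ($w = -3 + 30045 = 30042$)
$\left(5224 - 15136\right) \left(O + \frac{w}{-45471}\right) = \left(5224 - 15136\right) \left(-2510 + \frac{30042}{-45471}\right) = - 9912 \left(-2510 + 30042 \left(- \frac{1}{45471}\right)\right) = - 9912 \left(-2510 - \frac{10014}{15157}\right) = \left(-9912\right) \left(- \frac{38054084}{15157}\right) = \frac{377192080608}{15157}$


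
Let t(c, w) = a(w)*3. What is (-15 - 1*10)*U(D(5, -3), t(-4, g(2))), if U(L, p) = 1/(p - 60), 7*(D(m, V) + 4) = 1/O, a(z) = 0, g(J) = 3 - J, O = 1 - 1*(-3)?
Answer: 5/12 ≈ 0.41667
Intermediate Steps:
O = 4 (O = 1 + 3 = 4)
D(m, V) = -111/28 (D(m, V) = -4 + (1/4)/7 = -4 + (1*(¼))/7 = -4 + (⅐)*(¼) = -4 + 1/28 = -111/28)
t(c, w) = 0 (t(c, w) = 0*3 = 0)
U(L, p) = 1/(-60 + p)
(-15 - 1*10)*U(D(5, -3), t(-4, g(2))) = (-15 - 1*10)/(-60 + 0) = (-15 - 10)/(-60) = -25*(-1/60) = 5/12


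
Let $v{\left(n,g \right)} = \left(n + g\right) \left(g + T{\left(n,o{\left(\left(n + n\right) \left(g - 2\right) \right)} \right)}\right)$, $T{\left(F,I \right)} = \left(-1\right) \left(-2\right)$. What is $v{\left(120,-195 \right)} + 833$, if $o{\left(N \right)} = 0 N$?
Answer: $15308$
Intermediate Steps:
$o{\left(N \right)} = 0$
$T{\left(F,I \right)} = 2$
$v{\left(n,g \right)} = \left(2 + g\right) \left(g + n\right)$ ($v{\left(n,g \right)} = \left(n + g\right) \left(g + 2\right) = \left(g + n\right) \left(2 + g\right) = \left(2 + g\right) \left(g + n\right)$)
$v{\left(120,-195 \right)} + 833 = \left(\left(-195\right)^{2} + 2 \left(-195\right) + 2 \cdot 120 - 23400\right) + 833 = \left(38025 - 390 + 240 - 23400\right) + 833 = 14475 + 833 = 15308$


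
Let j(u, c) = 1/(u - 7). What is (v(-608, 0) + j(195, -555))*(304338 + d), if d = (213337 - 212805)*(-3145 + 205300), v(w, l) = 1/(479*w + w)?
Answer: 1310620872429/2286080 ≈ 5.7331e+5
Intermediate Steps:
v(w, l) = 1/(480*w)
j(u, c) = 1/(-7 + u)
d = 107546460 (d = 532*202155 = 107546460)
(v(-608, 0) + j(195, -555))*(304338 + d) = ((1/480)/(-608) + 1/(-7 + 195))*(304338 + 107546460) = ((1/480)*(-1/608) + 1/188)*107850798 = (-1/291840 + 1/188)*107850798 = (72913/13716480)*107850798 = 1310620872429/2286080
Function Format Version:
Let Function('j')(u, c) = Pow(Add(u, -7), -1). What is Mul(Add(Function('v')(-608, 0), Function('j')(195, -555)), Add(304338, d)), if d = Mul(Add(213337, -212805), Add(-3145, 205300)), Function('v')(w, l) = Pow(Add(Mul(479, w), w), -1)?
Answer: Rational(1310620872429, 2286080) ≈ 5.7331e+5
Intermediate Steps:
Function('v')(w, l) = Mul(Rational(1, 480), Pow(w, -1)) (Function('v')(w, l) = Pow(Mul(480, w), -1) = Mul(Rational(1, 480), Pow(w, -1)))
Function('j')(u, c) = Pow(Add(-7, u), -1)
d = 107546460 (d = Mul(532, 202155) = 107546460)
Mul(Add(Function('v')(-608, 0), Function('j')(195, -555)), Add(304338, d)) = Mul(Add(Mul(Rational(1, 480), Pow(-608, -1)), Pow(Add(-7, 195), -1)), Add(304338, 107546460)) = Mul(Add(Mul(Rational(1, 480), Rational(-1, 608)), Pow(188, -1)), 107850798) = Mul(Add(Rational(-1, 291840), Rational(1, 188)), 107850798) = Mul(Rational(72913, 13716480), 107850798) = Rational(1310620872429, 2286080)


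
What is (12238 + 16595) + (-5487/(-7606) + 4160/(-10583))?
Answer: 2320918522195/80494298 ≈ 28833.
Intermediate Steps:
(12238 + 16595) + (-5487/(-7606) + 4160/(-10583)) = 28833 + (-5487*(-1/7606) + 4160*(-1/10583)) = 28833 + (5487/7606 - 4160/10583) = 28833 + 26427961/80494298 = 2320918522195/80494298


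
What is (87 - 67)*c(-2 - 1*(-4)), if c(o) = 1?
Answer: 20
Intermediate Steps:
(87 - 67)*c(-2 - 1*(-4)) = (87 - 67)*1 = 20*1 = 20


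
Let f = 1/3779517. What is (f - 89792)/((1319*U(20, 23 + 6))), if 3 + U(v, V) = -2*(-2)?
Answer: -339370390463/4985182923 ≈ -68.076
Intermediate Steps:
U(v, V) = 1 (U(v, V) = -3 - 2*(-2) = -3 + 4 = 1)
f = 1/3779517 ≈ 2.6458e-7
(f - 89792)/((1319*U(20, 23 + 6))) = (1/3779517 - 89792)/((1319*1)) = -339370390463/3779517/1319 = -339370390463/3779517*1/1319 = -339370390463/4985182923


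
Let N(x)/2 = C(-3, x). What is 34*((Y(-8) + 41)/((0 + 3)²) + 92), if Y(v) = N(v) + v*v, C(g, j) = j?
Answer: 31178/9 ≈ 3464.2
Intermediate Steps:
N(x) = 2*x
Y(v) = v² + 2*v (Y(v) = 2*v + v*v = 2*v + v² = v² + 2*v)
34*((Y(-8) + 41)/((0 + 3)²) + 92) = 34*((-8*(2 - 8) + 41)/((0 + 3)²) + 92) = 34*((-8*(-6) + 41)/(3²) + 92) = 34*((48 + 41)/9 + 92) = 34*(89*(⅑) + 92) = 34*(89/9 + 92) = 34*(917/9) = 31178/9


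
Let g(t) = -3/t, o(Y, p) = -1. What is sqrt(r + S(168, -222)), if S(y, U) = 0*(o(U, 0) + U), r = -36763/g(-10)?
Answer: I*sqrt(1102890)/3 ≈ 350.06*I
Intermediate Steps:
r = -367630/3 (r = -36763/((-3/(-10))) = -36763/((-3*(-1/10))) = -36763/3/10 = -36763*10/3 = -367630/3 ≈ -1.2254e+5)
S(y, U) = 0 (S(y, U) = 0*(-1 + U) = 0)
sqrt(r + S(168, -222)) = sqrt(-367630/3 + 0) = sqrt(-367630/3) = I*sqrt(1102890)/3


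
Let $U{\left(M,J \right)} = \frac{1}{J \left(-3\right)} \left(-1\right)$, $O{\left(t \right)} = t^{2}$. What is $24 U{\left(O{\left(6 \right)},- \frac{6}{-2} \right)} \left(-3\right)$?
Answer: $-8$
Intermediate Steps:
$U{\left(M,J \right)} = \frac{1}{3 J}$ ($U{\left(M,J \right)} = \frac{1}{\left(-3\right) J} \left(-1\right) = - \frac{1}{3 J} \left(-1\right) = \frac{1}{3 J}$)
$24 U{\left(O{\left(6 \right)},- \frac{6}{-2} \right)} \left(-3\right) = 24 \frac{1}{3 \left(- \frac{6}{-2}\right)} \left(-3\right) = 24 \frac{1}{3 \left(\left(-6\right) \left(- \frac{1}{2}\right)\right)} \left(-3\right) = 24 \frac{1}{3 \cdot 3} \left(-3\right) = 24 \cdot \frac{1}{3} \cdot \frac{1}{3} \left(-3\right) = 24 \cdot \frac{1}{9} \left(-3\right) = \frac{8}{3} \left(-3\right) = -8$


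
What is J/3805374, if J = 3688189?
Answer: 3688189/3805374 ≈ 0.96921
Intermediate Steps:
J/3805374 = 3688189/3805374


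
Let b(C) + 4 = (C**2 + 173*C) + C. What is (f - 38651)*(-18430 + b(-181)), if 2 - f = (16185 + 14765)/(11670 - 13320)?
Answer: 21884457266/33 ≈ 6.6316e+8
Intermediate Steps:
b(C) = -4 + C**2 + 174*C (b(C) = -4 + ((C**2 + 173*C) + C) = -4 + (C**2 + 174*C) = -4 + C**2 + 174*C)
f = 685/33 (f = 2 - (16185 + 14765)/(11670 - 13320) = 2 - 30950/(-1650) = 2 - 30950*(-1)/1650 = 2 - 1*(-619/33) = 2 + 619/33 = 685/33 ≈ 20.758)
(f - 38651)*(-18430 + b(-181)) = (685/33 - 38651)*(-18430 + (-4 + (-181)**2 + 174*(-181))) = -1274798*(-18430 + (-4 + 32761 - 31494))/33 = -1274798*(-18430 + 1263)/33 = -1274798/33*(-17167) = 21884457266/33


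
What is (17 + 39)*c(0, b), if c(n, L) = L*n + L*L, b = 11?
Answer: 6776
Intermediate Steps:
c(n, L) = L² + L*n (c(n, L) = L*n + L² = L² + L*n)
(17 + 39)*c(0, b) = (17 + 39)*(11*(11 + 0)) = 56*(11*11) = 56*121 = 6776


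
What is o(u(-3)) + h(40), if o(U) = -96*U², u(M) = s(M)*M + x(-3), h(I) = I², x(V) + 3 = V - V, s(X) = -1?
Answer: 1600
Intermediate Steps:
x(V) = -3 (x(V) = -3 + (V - V) = -3 + 0 = -3)
u(M) = -3 - M (u(M) = -M - 3 = -3 - M)
o(u(-3)) + h(40) = -96*(-3 - 1*(-3))² + 40² = -96*(-3 + 3)² + 1600 = -96*0² + 1600 = -96*0 + 1600 = 0 + 1600 = 1600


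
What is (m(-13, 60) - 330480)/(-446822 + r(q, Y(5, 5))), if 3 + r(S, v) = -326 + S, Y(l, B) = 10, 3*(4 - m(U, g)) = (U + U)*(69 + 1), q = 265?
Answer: 494804/670329 ≈ 0.73815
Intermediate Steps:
m(U, g) = 4 - 140*U/3 (m(U, g) = 4 - (U + U)*(69 + 1)/3 = 4 - 2*U*70/3 = 4 - 140*U/3)
r(S, v) = -329 + S (r(S, v) = -3 + (-326 + S) = -329 + S)
(m(-13, 60) - 330480)/(-446822 + r(q, Y(5, 5))) = ((4 - 140/3*(-13)) - 330480)/(-446822 + (-329 + 265)) = ((4 + 1820/3) - 330480)/(-446822 - 64) = (1832/3 - 330480)/(-446886) = -989608/3*(-1/446886) = 494804/670329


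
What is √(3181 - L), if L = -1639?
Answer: 2*√1205 ≈ 69.426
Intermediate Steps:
√(3181 - L) = √(3181 - 1*(-1639)) = √(3181 + 1639) = √4820 = 2*√1205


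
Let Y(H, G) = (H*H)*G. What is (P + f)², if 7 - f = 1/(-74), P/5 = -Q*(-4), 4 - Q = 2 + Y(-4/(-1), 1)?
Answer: 408080401/5476 ≈ 74522.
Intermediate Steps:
Y(H, G) = G*H² (Y(H, G) = H²*G = G*H²)
Q = -14 (Q = 4 - (2 + 1*(-4/(-1))²) = 4 - (2 + 1*(-4*(-1))²) = 4 - (2 + 1*4²) = 4 - (2 + 1*16) = 4 - (2 + 16) = 4 - 1*18 = 4 - 18 = -14)
P = -280 (P = 5*(-1*(-14)*(-4)) = 5*(14*(-4)) = 5*(-56) = -280)
f = 519/74 (f = 7 - 1/(-74) = 7 - 1*(-1/74) = 7 + 1/74 = 519/74 ≈ 7.0135)
(P + f)² = (-280 + 519/74)² = (-20201/74)² = 408080401/5476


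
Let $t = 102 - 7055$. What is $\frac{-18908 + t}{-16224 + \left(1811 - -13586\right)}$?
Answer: $\frac{25861}{827} \approx 31.271$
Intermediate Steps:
$t = -6953$ ($t = 102 - 7055 = -6953$)
$\frac{-18908 + t}{-16224 + \left(1811 - -13586\right)} = \frac{-18908 - 6953}{-16224 + \left(1811 - -13586\right)} = - \frac{25861}{-16224 + \left(1811 + 13586\right)} = - \frac{25861}{-16224 + 15397} = - \frac{25861}{-827} = \left(-25861\right) \left(- \frac{1}{827}\right) = \frac{25861}{827}$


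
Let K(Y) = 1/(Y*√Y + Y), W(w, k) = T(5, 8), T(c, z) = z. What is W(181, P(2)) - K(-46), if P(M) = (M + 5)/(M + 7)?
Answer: 17297/2162 - I*√46/2162 ≈ 8.0005 - 0.0031371*I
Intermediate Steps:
P(M) = (5 + M)/(7 + M)
W(w, k) = 8
K(Y) = 1/(Y + Y^(3/2)) (K(Y) = 1/(Y^(3/2) + Y) = 1/(Y + Y^(3/2)))
W(181, P(2)) - K(-46) = 8 - 1/(-46 + (-46)^(3/2)) = 8 - 1/(-46 - 46*I*√46)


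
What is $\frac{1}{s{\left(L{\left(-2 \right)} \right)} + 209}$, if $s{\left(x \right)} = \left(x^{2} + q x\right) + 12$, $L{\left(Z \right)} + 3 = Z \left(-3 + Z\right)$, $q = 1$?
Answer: $\frac{1}{277} \approx 0.0036101$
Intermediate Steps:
$L{\left(Z \right)} = -3 + Z \left(-3 + Z\right)$
$s{\left(x \right)} = 12 + x + x^{2}$ ($s{\left(x \right)} = \left(x^{2} + 1 x\right) + 12 = \left(x^{2} + x\right) + 12 = \left(x + x^{2}\right) + 12 = 12 + x + x^{2}$)
$\frac{1}{s{\left(L{\left(-2 \right)} \right)} + 209} = \frac{1}{\left(12 - \left(-3 - 4\right) + \left(-3 + \left(-2\right)^{2} - -6\right)^{2}\right) + 209} = \frac{1}{\left(12 + \left(-3 + 4 + 6\right) + \left(-3 + 4 + 6\right)^{2}\right) + 209} = \frac{1}{\left(12 + 7 + 7^{2}\right) + 209} = \frac{1}{\left(12 + 7 + 49\right) + 209} = \frac{1}{68 + 209} = \frac{1}{277}$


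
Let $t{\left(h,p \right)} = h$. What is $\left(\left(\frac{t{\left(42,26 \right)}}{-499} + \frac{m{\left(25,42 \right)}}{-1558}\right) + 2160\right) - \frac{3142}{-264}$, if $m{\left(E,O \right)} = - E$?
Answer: $\frac{111439316785}{51311172} \approx 2171.8$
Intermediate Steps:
$\left(\left(\frac{t{\left(42,26 \right)}}{-499} + \frac{m{\left(25,42 \right)}}{-1558}\right) + 2160\right) - \frac{3142}{-264} = \left(\left(\frac{42}{-499} + \frac{\left(-1\right) 25}{-1558}\right) + 2160\right) - \frac{3142}{-264} = \left(\left(42 \left(- \frac{1}{499}\right) - - \frac{25}{1558}\right) + 2160\right) - - \frac{1571}{132} = \left(\left(- \frac{42}{499} + \frac{25}{1558}\right) + 2160\right) + \frac{1571}{132} = \left(- \frac{52961}{777442} + 2160\right) + \frac{1571}{132} = \frac{1679221759}{777442} + \frac{1571}{132} = \frac{111439316785}{51311172}$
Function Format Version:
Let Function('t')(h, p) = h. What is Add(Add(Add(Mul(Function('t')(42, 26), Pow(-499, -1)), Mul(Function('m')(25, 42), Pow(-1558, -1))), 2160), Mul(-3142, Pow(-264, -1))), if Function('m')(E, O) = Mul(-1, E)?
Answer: Rational(111439316785, 51311172) ≈ 2171.8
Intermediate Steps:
Add(Add(Add(Mul(Function('t')(42, 26), Pow(-499, -1)), Mul(Function('m')(25, 42), Pow(-1558, -1))), 2160), Mul(-3142, Pow(-264, -1))) = Add(Add(Add(Mul(42, Pow(-499, -1)), Mul(Mul(-1, 25), Pow(-1558, -1))), 2160), Mul(-3142, Pow(-264, -1))) = Add(Add(Add(Mul(42, Rational(-1, 499)), Mul(-25, Rational(-1, 1558))), 2160), Mul(-3142, Rational(-1, 264))) = Add(Add(Add(Rational(-42, 499), Rational(25, 1558)), 2160), Rational(1571, 132)) = Add(Add(Rational(-52961, 777442), 2160), Rational(1571, 132)) = Add(Rational(1679221759, 777442), Rational(1571, 132)) = Rational(111439316785, 51311172)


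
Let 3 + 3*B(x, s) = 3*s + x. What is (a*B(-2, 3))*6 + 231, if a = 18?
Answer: 375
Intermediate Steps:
B(x, s) = -1 + s + x/3 (B(x, s) = -1 + (3*s + x)/3 = -1 + (x + 3*s)/3 = -1 + (s + x/3) = -1 + s + x/3)
(a*B(-2, 3))*6 + 231 = (18*(-1 + 3 + (⅓)*(-2)))*6 + 231 = (18*(-1 + 3 - ⅔))*6 + 231 = (18*(4/3))*6 + 231 = 24*6 + 231 = 144 + 231 = 375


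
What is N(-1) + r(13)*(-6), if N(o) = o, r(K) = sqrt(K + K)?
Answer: -1 - 6*sqrt(26) ≈ -31.594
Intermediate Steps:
r(K) = sqrt(2)*sqrt(K) (r(K) = sqrt(2*K) = sqrt(2)*sqrt(K))
N(-1) + r(13)*(-6) = -1 + (sqrt(2)*sqrt(13))*(-6) = -1 + sqrt(26)*(-6) = -1 - 6*sqrt(26)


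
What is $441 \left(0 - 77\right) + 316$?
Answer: $-33641$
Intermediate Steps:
$441 \left(0 - 77\right) + 316 = 441 \left(-77\right) + 316 = -33957 + 316 = -33641$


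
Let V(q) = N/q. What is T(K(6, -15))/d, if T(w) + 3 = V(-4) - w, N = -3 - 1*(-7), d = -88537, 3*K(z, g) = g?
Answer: -1/88537 ≈ -1.1295e-5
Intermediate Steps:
K(z, g) = g/3
N = 4 (N = -3 + 7 = 4)
V(q) = 4/q
T(w) = -4 - w (T(w) = -3 + (4/(-4) - w) = -3 + (4*(-1/4) - w) = -3 + (-1 - w) = -4 - w)
T(K(6, -15))/d = (-4 - (-15)/3)/(-88537) = (-4 - 1*(-5))*(-1/88537) = (-4 + 5)*(-1/88537) = 1*(-1/88537) = -1/88537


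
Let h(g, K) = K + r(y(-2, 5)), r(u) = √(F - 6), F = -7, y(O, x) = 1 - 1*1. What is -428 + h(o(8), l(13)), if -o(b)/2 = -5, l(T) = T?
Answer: -415 + I*√13 ≈ -415.0 + 3.6056*I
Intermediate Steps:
y(O, x) = 0 (y(O, x) = 1 - 1 = 0)
o(b) = 10 (o(b) = -2*(-5) = 10)
r(u) = I*√13 (r(u) = √(-7 - 6) = √(-13) = I*√13)
h(g, K) = K + I*√13
-428 + h(o(8), l(13)) = -428 + (13 + I*√13) = -415 + I*√13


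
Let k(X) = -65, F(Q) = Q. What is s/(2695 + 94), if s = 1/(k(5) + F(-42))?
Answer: -1/298423 ≈ -3.3509e-6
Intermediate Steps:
s = -1/107 (s = 1/(-65 - 42) = 1/(-107) = -1/107 ≈ -0.0093458)
s/(2695 + 94) = -1/(107*(2695 + 94)) = -1/107/2789 = -1/107*1/2789 = -1/298423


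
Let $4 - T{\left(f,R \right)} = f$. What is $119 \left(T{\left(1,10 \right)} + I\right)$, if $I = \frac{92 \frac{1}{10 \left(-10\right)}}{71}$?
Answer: $\frac{630938}{1775} \approx 355.46$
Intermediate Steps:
$T{\left(f,R \right)} = 4 - f$
$I = - \frac{23}{1775}$ ($I = \frac{92}{-100} \cdot \frac{1}{71} = 92 \left(- \frac{1}{100}\right) \frac{1}{71} = \left(- \frac{23}{25}\right) \frac{1}{71} = - \frac{23}{1775} \approx -0.012958$)
$119 \left(T{\left(1,10 \right)} + I\right) = 119 \left(\left(4 - 1\right) - \frac{23}{1775}\right) = 119 \left(3 - \frac{23}{1775}\right) = 119 \cdot \frac{5302}{1775} = \frac{630938}{1775}$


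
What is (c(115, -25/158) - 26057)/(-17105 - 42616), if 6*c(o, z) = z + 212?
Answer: 8222855/18871836 ≈ 0.43572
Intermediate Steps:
c(o, z) = 106/3 + z/6 (c(o, z) = (z + 212)/6 = (212 + z)/6 = 106/3 + z/6)
(c(115, -25/158) - 26057)/(-17105 - 42616) = ((106/3 + (-25/158)/6) - 26057)/(-17105 - 42616) = ((106/3 + (-25*1/158)/6) - 26057)/(-59721) = ((106/3 + (⅙)*(-25/158)) - 26057)*(-1/59721) = ((106/3 - 25/948) - 26057)*(-1/59721) = (11157/316 - 26057)*(-1/59721) = -8222855/316*(-1/59721) = 8222855/18871836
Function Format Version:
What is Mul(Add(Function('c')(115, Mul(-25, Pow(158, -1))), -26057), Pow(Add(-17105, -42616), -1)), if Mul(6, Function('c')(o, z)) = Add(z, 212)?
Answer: Rational(8222855, 18871836) ≈ 0.43572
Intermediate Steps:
Function('c')(o, z) = Add(Rational(106, 3), Mul(Rational(1, 6), z)) (Function('c')(o, z) = Mul(Rational(1, 6), Add(z, 212)) = Mul(Rational(1, 6), Add(212, z)) = Add(Rational(106, 3), Mul(Rational(1, 6), z)))
Mul(Add(Function('c')(115, Mul(-25, Pow(158, -1))), -26057), Pow(Add(-17105, -42616), -1)) = Mul(Add(Add(Rational(106, 3), Mul(Rational(1, 6), Mul(-25, Pow(158, -1)))), -26057), Pow(Add(-17105, -42616), -1)) = Mul(Add(Add(Rational(106, 3), Mul(Rational(1, 6), Mul(-25, Rational(1, 158)))), -26057), Pow(-59721, -1)) = Mul(Add(Add(Rational(106, 3), Mul(Rational(1, 6), Rational(-25, 158))), -26057), Rational(-1, 59721)) = Mul(Add(Add(Rational(106, 3), Rational(-25, 948)), -26057), Rational(-1, 59721)) = Mul(Add(Rational(11157, 316), -26057), Rational(-1, 59721)) = Mul(Rational(-8222855, 316), Rational(-1, 59721)) = Rational(8222855, 18871836)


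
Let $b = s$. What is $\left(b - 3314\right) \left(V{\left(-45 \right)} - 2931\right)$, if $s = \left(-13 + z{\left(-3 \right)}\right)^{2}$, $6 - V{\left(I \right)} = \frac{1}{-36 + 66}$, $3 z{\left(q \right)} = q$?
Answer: $\frac{136803809}{15} \approx 9.1203 \cdot 10^{6}$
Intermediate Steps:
$z{\left(q \right)} = \frac{q}{3}$
$V{\left(I \right)} = \frac{179}{30}$ ($V{\left(I \right)} = 6 - \frac{1}{-36 + 66} = 6 - \frac{1}{30} = \frac{179}{30}$)
$s = 196$ ($s = \left(-13 + \frac{1}{3} \left(-3\right)\right)^{2} = \left(-13 - 1\right)^{2} = \left(-14\right)^{2} = 196$)
$b = 196$
$\left(b - 3314\right) \left(V{\left(-45 \right)} - 2931\right) = \left(196 - 3314\right) \left(\frac{179}{30} - 2931\right) = - 3118 \left(\frac{179}{30} - 2931\right) = \left(-3118\right) \left(- \frac{87751}{30}\right) = \frac{136803809}{15}$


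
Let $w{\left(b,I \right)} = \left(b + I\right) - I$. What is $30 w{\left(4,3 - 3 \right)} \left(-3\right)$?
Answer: $-360$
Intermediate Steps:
$w{\left(b,I \right)} = b$ ($w{\left(b,I \right)} = \left(I + b\right) - I = b$)
$30 w{\left(4,3 - 3 \right)} \left(-3\right) = 30 \cdot 4 \left(-3\right) = 120 \left(-3\right) = -360$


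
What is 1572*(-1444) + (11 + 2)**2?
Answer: -2269799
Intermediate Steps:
1572*(-1444) + (11 + 2)**2 = -2269968 + 13**2 = -2269968 + 169 = -2269799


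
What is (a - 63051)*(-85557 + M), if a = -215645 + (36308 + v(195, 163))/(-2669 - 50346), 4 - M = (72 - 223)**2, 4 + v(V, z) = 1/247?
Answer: 395432599759658226/13094705 ≈ 3.0198e+10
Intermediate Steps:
v(V, z) = -987/247 (v(V, z) = -4 + 1/247 = -987/247)
M = -22797 (M = 4 - (72 - 223)**2 = 4 - 1*(-151)**2 = 4 - 1*22801 = 4 - 22801 = -22797)
a = -2823816626814/13094705 (a = -215645 + (36308 - 987/247)/(-2669 - 50346) = -215645 + (8967089/247)/(-53015) = -215645 + (8967089/247)*(-1/53015) = -215645 - 8967089/13094705 = -2823816626814/13094705 ≈ -2.1565e+5)
(a - 63051)*(-85557 + M) = (-2823816626814/13094705 - 63051)*(-85557 - 22797) = -3649450871769/13094705*(-108354) = 395432599759658226/13094705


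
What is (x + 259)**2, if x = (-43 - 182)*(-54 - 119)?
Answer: 1535385856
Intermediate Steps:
x = 38925 (x = -225*(-173) = 38925)
(x + 259)**2 = (38925 + 259)**2 = 39184**2 = 1535385856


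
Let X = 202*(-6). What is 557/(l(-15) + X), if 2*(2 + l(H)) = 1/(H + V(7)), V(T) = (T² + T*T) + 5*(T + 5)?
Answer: -159302/347203 ≈ -0.45882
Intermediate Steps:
V(T) = 25 + 2*T² + 5*T (V(T) = (T² + T²) + 5*(5 + T) = 2*T² + (25 + 5*T) = 25 + 2*T² + 5*T)
X = -1212
l(H) = -2 + 1/(2*(158 + H)) (l(H) = -2 + 1/(2*(H + (25 + 2*7² + 5*7))) = -2 + 1/(2*(H + (25 + 2*49 + 35))) = -2 + 1/(2*(H + (25 + 98 + 35))) = -2 + 1/(2*(H + 158)) = -2 + 1/(2*(158 + H)))
557/(l(-15) + X) = 557/((-631 - 4*(-15))/(2*(158 - 15)) - 1212) = 557/((½)*(-631 + 60)/143 - 1212) = 557/((½)*(1/143)*(-571) - 1212) = 557/(-571/286 - 1212) = 557/(-347203/286) = 557*(-286/347203) = -159302/347203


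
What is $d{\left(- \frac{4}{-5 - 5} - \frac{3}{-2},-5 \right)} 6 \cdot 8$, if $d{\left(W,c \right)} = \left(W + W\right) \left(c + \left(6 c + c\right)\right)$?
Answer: $-7296$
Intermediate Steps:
$d{\left(W,c \right)} = 16 W c$ ($d{\left(W,c \right)} = 2 W \left(c + 7 c\right) = 2 W 8 c = 16 W c$)
$d{\left(- \frac{4}{-5 - 5} - \frac{3}{-2},-5 \right)} 6 \cdot 8 = 16 \left(- \frac{4}{-5 - 5} - \frac{3}{-2}\right) \left(-5\right) 6 \cdot 8 = 16 \left(- \frac{4}{-5 - 5} - - \frac{3}{2}\right) \left(-5\right) 6 \cdot 8 = 16 \left(- \frac{4}{-10} + \frac{3}{2}\right) \left(-5\right) 6 \cdot 8 = 16 \left(\left(-4\right) \left(- \frac{1}{10}\right) + \frac{3}{2}\right) \left(-5\right) 6 \cdot 8 = 16 \left(\frac{2}{5} + \frac{3}{2}\right) \left(-5\right) 6 \cdot 8 = 16 \cdot \frac{19}{10} \left(-5\right) 6 \cdot 8 = \left(-152\right) 6 \cdot 8 = \left(-912\right) 8 = -7296$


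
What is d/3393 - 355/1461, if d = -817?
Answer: -799384/1652391 ≈ -0.48377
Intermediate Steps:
d/3393 - 355/1461 = -817/3393 - 355/1461 = -799384/1652391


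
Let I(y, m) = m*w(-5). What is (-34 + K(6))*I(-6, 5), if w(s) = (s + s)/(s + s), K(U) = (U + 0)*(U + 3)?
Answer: 100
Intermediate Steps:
K(U) = U*(3 + U)
w(s) = 1 (w(s) = (2*s)/((2*s)) = (2*s)*(1/(2*s)) = 1)
I(y, m) = m (I(y, m) = m*1 = m)
(-34 + K(6))*I(-6, 5) = (-34 + 6*(3 + 6))*5 = (-34 + 6*9)*5 = (-34 + 54)*5 = 20*5 = 100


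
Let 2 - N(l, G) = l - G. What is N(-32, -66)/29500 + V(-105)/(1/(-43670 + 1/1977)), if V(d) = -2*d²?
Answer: 4679928521225978/4860125 ≈ 9.6292e+8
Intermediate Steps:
N(l, G) = 2 + G - l (N(l, G) = 2 - (l - G) = 2 + (G - l) = 2 + G - l)
N(-32, -66)/29500 + V(-105)/(1/(-43670 + 1/1977)) = (2 - 66 - 1*(-32))/29500 + (-2*(-105)²)/(1/(-43670 + 1/1977)) = (2 - 66 + 32)*(1/29500) + (-2*11025)/(1/(-43670 + 1/1977)) = -32*1/29500 - 22050/(1/(-86335589/1977)) = -8/7375 - 22050/(-1977/86335589) = -8/7375 - 22050*(-86335589/1977) = -8/7375 + 634566579150/659 = 4679928521225978/4860125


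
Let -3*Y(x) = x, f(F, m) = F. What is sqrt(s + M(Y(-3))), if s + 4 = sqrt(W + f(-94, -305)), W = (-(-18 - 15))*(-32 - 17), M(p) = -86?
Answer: sqrt(-90 + I*sqrt(1711)) ≈ 2.1273 + 9.7224*I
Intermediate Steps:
Y(x) = -x/3
W = -1617 (W = -1*(-33)*(-49) = 33*(-49) = -1617)
s = -4 + I*sqrt(1711) (s = -4 + sqrt(-1617 - 94) = -4 + sqrt(-1711) = -4 + I*sqrt(1711) ≈ -4.0 + 41.364*I)
sqrt(s + M(Y(-3))) = sqrt((-4 + I*sqrt(1711)) - 86) = sqrt(-90 + I*sqrt(1711))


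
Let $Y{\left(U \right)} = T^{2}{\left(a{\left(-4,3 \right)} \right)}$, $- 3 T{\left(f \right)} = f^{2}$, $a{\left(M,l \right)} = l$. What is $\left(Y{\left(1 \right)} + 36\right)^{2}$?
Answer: $2025$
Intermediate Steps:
$T{\left(f \right)} = - \frac{f^{2}}{3}$
$Y{\left(U \right)} = 9$ ($Y{\left(U \right)} = \left(- \frac{3^{2}}{3}\right)^{2} = \left(\left(- \frac{1}{3}\right) 9\right)^{2} = \left(-3\right)^{2} = 9$)
$\left(Y{\left(1 \right)} + 36\right)^{2} = \left(9 + 36\right)^{2} = 45^{2} = 2025$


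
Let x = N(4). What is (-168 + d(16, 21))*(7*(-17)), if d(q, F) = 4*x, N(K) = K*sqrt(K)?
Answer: 16184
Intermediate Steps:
N(K) = K**(3/2)
x = 8 (x = 4**(3/2) = 8)
d(q, F) = 32 (d(q, F) = 4*8 = 32)
(-168 + d(16, 21))*(7*(-17)) = (-168 + 32)*(7*(-17)) = -136*(-119) = 16184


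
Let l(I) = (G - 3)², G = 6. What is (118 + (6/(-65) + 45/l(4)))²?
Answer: 63824121/4225 ≈ 15106.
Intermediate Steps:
l(I) = 9 (l(I) = (6 - 3)² = 3² = 9)
(118 + (6/(-65) + 45/l(4)))² = (118 + (6/(-65) + 45/9))² = (118 + (6*(-1/65) + 45*(⅑)))² = (118 + (-6/65 + 5))² = (118 + 319/65)² = (7989/65)² = 63824121/4225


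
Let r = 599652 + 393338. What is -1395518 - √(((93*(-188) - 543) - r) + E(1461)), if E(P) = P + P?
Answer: -1395518 - I*√1008095 ≈ -1.3955e+6 - 1004.0*I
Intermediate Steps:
E(P) = 2*P
r = 992990
-1395518 - √(((93*(-188) - 543) - r) + E(1461)) = -1395518 - √(((93*(-188) - 543) - 1*992990) + 2*1461) = -1395518 - √(((-17484 - 543) - 992990) + 2922) = -1395518 - √((-18027 - 992990) + 2922) = -1395518 - √(-1011017 + 2922) = -1395518 - √(-1008095) = -1395518 - I*√1008095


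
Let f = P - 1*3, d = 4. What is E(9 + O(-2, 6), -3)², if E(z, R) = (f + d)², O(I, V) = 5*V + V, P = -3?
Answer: 16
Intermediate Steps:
O(I, V) = 6*V
f = -6 (f = -3 - 1*3 = -3 - 3 = -6)
E(z, R) = 4 (E(z, R) = (-6 + 4)² = (-2)² = 4)
E(9 + O(-2, 6), -3)² = 4² = 16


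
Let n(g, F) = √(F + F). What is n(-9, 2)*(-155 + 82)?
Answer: -146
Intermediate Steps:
n(g, F) = √2*√F (n(g, F) = √(2*F) = √2*√F)
n(-9, 2)*(-155 + 82) = (√2*√2)*(-155 + 82) = 2*(-73) = -146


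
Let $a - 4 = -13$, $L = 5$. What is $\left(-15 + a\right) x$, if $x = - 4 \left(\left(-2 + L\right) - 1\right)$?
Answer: $192$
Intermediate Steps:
$a = -9$ ($a = 4 - 13 = -9$)
$x = -8$ ($x = - 4 \left(\left(-2 + 5\right) - 1\right) = - 4 \left(3 - 1\right) = \left(-4\right) 2 = -8$)
$\left(-15 + a\right) x = \left(-15 - 9\right) \left(-8\right) = \left(-24\right) \left(-8\right) = 192$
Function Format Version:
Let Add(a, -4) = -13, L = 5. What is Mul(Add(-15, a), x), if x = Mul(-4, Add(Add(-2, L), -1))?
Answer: 192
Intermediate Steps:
a = -9 (a = Add(4, -13) = -9)
x = -8 (x = Mul(-4, Add(Add(-2, 5), -1)) = Mul(-4, Add(3, -1)) = Mul(-4, 2) = -8)
Mul(Add(-15, a), x) = Mul(Add(-15, -9), -8) = Mul(-24, -8) = 192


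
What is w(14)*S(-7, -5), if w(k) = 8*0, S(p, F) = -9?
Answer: 0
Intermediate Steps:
w(k) = 0
w(14)*S(-7, -5) = 0*(-9) = 0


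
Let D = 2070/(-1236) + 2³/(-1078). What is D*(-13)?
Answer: 2428127/111034 ≈ 21.868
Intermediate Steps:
D = -186779/111034 (D = 2070*(-1/1236) + 8*(-1/1078) = -345/206 - 4/539 = -186779/111034 ≈ -1.6822)
D*(-13) = -186779/111034*(-13) = 2428127/111034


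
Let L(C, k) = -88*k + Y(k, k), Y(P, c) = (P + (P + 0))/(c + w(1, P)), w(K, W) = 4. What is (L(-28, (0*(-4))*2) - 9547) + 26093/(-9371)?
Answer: -89491030/9371 ≈ -9549.8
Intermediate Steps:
Y(P, c) = 2*P/(4 + c) (Y(P, c) = (P + (P + 0))/(c + 4) = (P + P)/(4 + c) = (2*P)/(4 + c) = 2*P/(4 + c))
L(C, k) = -88*k + 2*k/(4 + k)
(L(-28, (0*(-4))*2) - 9547) + 26093/(-9371) = (2*((0*(-4))*2)*(-175 - 44*0*(-4)*2)/(4 + (0*(-4))*2) - 9547) + 26093/(-9371) = (2*(0*2)*(-175 - 0*2)/(4 + 0*2) - 9547) + 26093*(-1/9371) = (2*0*(-175 - 44*0)/(4 + 0) - 9547) - 26093/9371 = (2*0*(-175 + 0)/4 - 9547) - 26093/9371 = (2*0*(1/4)*(-175) - 9547) - 26093/9371 = (0 - 9547) - 26093/9371 = -9547 - 26093/9371 = -89491030/9371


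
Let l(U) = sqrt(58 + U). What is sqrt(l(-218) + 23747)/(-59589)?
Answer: -sqrt(23747 + 4*I*sqrt(10))/59589 ≈ -0.0025861 - 6.8875e-7*I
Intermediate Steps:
sqrt(l(-218) + 23747)/(-59589) = sqrt(sqrt(58 - 218) + 23747)/(-59589) = sqrt(sqrt(-160) + 23747)*(-1/59589) = sqrt(4*I*sqrt(10) + 23747)*(-1/59589) = sqrt(23747 + 4*I*sqrt(10))*(-1/59589) = -sqrt(23747 + 4*I*sqrt(10))/59589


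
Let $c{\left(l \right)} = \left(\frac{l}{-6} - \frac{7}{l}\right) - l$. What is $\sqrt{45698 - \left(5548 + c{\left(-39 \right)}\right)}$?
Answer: $\frac{\sqrt{243994686}}{78} \approx 200.26$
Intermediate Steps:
$c{\left(l \right)} = - \frac{7}{l} - \frac{7 l}{6}$ ($c{\left(l \right)} = \left(l \left(- \frac{1}{6}\right) - \frac{7}{l}\right) - l = \left(- \frac{l}{6} - \frac{7}{l}\right) - l = \left(- \frac{7}{l} - \frac{l}{6}\right) - l = - \frac{7}{l} - \frac{7 l}{6}$)
$\sqrt{45698 - \left(5548 + c{\left(-39 \right)}\right)} = \sqrt{45698 - \left(5548 + \frac{7}{39} + \frac{91}{2}\right)} = \sqrt{45698 - \left(\frac{11187}{2} + \frac{7}{39}\right)} = \sqrt{45698 - \frac{436307}{78}} = \sqrt{\frac{3128137}{78}} = \frac{\sqrt{243994686}}{78}$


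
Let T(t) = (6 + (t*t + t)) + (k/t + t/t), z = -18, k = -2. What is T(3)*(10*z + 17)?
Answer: -8965/3 ≈ -2988.3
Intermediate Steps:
T(t) = 7 + t + t**2 - 2/t (T(t) = (6 + (t*t + t)) + (-2/t + t/t) = (6 + (t**2 + t)) + (-2/t + 1) = (6 + (t + t**2)) + (1 - 2/t) = (6 + t + t**2) + (1 - 2/t) = 7 + t + t**2 - 2/t)
T(3)*(10*z + 17) = (7 + 3 + 3**2 - 2/3)*(10*(-18) + 17) = (7 + 3 + 9 - 2*1/3)*(-180 + 17) = (7 + 3 + 9 - 2/3)*(-163) = (55/3)*(-163) = -8965/3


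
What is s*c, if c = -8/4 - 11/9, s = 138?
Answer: -1334/3 ≈ -444.67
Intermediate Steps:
c = -29/9 (c = -8*1/4 - 11*1/9 = -2 - 11/9 = -29/9 ≈ -3.2222)
s*c = 138*(-29/9) = -1334/3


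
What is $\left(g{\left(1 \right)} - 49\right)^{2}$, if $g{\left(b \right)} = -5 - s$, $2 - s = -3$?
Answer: $3481$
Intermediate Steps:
$s = 5$ ($s = 2 - -3 = 2 + 3 = 5$)
$g{\left(b \right)} = -10$ ($g{\left(b \right)} = -5 - 5 = -10$)
$\left(g{\left(1 \right)} - 49\right)^{2} = \left(-10 - 49\right)^{2} = \left(-59\right)^{2} = 3481$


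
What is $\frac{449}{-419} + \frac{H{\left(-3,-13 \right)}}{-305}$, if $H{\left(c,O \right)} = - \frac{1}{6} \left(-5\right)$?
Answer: $- \frac{164753}{153354} \approx -1.0743$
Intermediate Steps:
$H{\left(c,O \right)} = \frac{5}{6}$ ($H{\left(c,O \right)} = \left(-1\right) \frac{1}{6} \left(-5\right) = \left(- \frac{1}{6}\right) \left(-5\right) = \frac{5}{6}$)
$\frac{449}{-419} + \frac{H{\left(-3,-13 \right)}}{-305} = \frac{449}{-419} + \frac{5}{6 \left(-305\right)} = 449 \left(- \frac{1}{419}\right) + \frac{5}{6} \left(- \frac{1}{305}\right) = - \frac{449}{419} - \frac{1}{366} = - \frac{164753}{153354}$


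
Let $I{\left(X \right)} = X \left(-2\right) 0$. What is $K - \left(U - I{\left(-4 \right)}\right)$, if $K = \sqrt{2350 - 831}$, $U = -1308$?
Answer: $1308 + 7 \sqrt{31} \approx 1347.0$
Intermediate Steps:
$I{\left(X \right)} = 0$ ($I{\left(X \right)} = - 2 X 0 = 0$)
$K = 7 \sqrt{31}$ ($K = \sqrt{1519} = 7 \sqrt{31} \approx 38.974$)
$K - \left(U - I{\left(-4 \right)}\right) = 7 \sqrt{31} + \left(0 - -1308\right) = 7 \sqrt{31} + \left(0 + 1308\right) = 7 \sqrt{31} + 1308 = 1308 + 7 \sqrt{31}$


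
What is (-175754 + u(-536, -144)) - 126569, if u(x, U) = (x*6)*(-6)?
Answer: -283027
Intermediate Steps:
u(x, U) = -36*x (u(x, U) = (6*x)*(-6) = -36*x)
(-175754 + u(-536, -144)) - 126569 = (-175754 - 36*(-536)) - 126569 = (-175754 + 19296) - 126569 = -156458 - 126569 = -283027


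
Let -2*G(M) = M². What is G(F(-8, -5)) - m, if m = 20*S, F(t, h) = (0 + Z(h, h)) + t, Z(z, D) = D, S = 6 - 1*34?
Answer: 951/2 ≈ 475.50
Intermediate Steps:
S = -28 (S = 6 - 34 = -28)
F(t, h) = h + t (F(t, h) = (0 + h) + t = h + t)
G(M) = -M²/2
m = -560 (m = 20*(-28) = -560)
G(F(-8, -5)) - m = -(-5 - 8)²/2 - 1*(-560) = -½*(-13)² + 560 = -½*169 + 560 = -169/2 + 560 = 951/2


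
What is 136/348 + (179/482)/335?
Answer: 5505553/14047890 ≈ 0.39191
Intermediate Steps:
136/348 + (179/482)/335 = 136*(1/348) + (179*(1/482))*(1/335) = 34/87 + (179/482)*(1/335) = 34/87 + 179/161470 = 5505553/14047890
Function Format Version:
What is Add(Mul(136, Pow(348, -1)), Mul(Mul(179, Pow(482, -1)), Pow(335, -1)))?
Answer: Rational(5505553, 14047890) ≈ 0.39191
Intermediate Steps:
Add(Mul(136, Pow(348, -1)), Mul(Mul(179, Pow(482, -1)), Pow(335, -1))) = Add(Mul(136, Rational(1, 348)), Mul(Mul(179, Rational(1, 482)), Rational(1, 335))) = Add(Rational(34, 87), Mul(Rational(179, 482), Rational(1, 335))) = Add(Rational(34, 87), Rational(179, 161470)) = Rational(5505553, 14047890)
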